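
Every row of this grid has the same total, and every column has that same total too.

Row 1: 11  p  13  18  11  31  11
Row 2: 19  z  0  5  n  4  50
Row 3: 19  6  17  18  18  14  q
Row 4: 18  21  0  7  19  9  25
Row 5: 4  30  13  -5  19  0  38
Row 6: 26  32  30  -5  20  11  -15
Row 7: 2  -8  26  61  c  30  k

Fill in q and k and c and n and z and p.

Rows 4 and 5 both sum to 99, so that's the common total.
The known cells in row 1 total 95, leaving 99 − 95 = 4 for the blank.
The known cells in column 2 total 85, leaving 99 − 85 = 14 for the blank.
The known cells in row 2 total 92, leaving 99 − 92 = 7 for the blank.
The known cells in column 5 total 94, leaving 99 − 94 = 5 for the blank.
The known cells in row 3 total 92, leaving 99 − 92 = 7 for the blank.
The known cells in row 7 total 116, leaving 99 − 116 = -17 for the blank.

q = 7, k = -17, c = 5, n = 7, z = 14, p = 4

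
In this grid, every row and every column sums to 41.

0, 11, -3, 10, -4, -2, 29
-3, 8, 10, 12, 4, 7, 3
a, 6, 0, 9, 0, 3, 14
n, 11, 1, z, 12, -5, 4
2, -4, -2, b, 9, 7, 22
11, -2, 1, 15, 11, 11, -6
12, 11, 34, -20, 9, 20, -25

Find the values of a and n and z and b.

a = 9, n = 10, z = 8, b = 7

The known cells in row 5 total 34, leaving 41 − 34 = 7 for the blank.
The known cells in column 4 total 33, leaving 41 − 33 = 8 for the blank.
The known cells in row 3 total 32, leaving 41 − 32 = 9 for the blank.
The known cells in row 4 total 31, leaving 41 − 31 = 10 for the blank.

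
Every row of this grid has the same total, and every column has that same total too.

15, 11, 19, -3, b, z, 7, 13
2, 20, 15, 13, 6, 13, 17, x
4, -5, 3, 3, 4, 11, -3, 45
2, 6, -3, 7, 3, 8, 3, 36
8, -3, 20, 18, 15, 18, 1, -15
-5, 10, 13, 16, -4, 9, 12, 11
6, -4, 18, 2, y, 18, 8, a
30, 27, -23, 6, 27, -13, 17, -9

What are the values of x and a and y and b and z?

x = -24, a = 5, y = 9, b = 2, z = -2

Rows 3 and 4 both sum to 62, so that's the common total.
Row 2: 2 + 20 + 15 + 13 + 6 + 13 + 17 = 86, so its missing entry is 62 − 86 = -24.
Column 8: 13 − 24 + 45 + 36 − 15 + 11 − 9 = 57, so its missing entry is 62 − 57 = 5.
Row 7: 6 − 4 + 18 + 2 + 18 + 8 + 5 = 53, so its missing entry is 62 − 53 = 9.
Column 5: 6 + 4 + 3 + 15 − 4 + 9 + 27 = 60, so its missing entry is 62 − 60 = 2.
Row 1: 15 + 11 + 19 − 3 + 2 + 7 + 13 = 64, so its missing entry is 62 − 64 = -2.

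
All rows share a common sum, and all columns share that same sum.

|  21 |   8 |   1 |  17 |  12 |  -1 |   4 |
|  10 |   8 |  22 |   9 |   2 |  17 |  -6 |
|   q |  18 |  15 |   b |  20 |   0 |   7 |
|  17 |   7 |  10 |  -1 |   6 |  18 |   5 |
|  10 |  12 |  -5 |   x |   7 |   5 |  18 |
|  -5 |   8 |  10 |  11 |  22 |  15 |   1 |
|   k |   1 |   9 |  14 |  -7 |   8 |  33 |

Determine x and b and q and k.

x = 15, b = -3, q = 5, k = 4

Rows 1 and 2 both sum to 62, so that's the common total.
Row 7: 1 + 9 + 14 − 7 + 8 + 33 = 58, so its missing entry is 62 − 58 = 4.
Column 1: 21 + 10 + 17 + 10 − 5 + 4 = 57, so its missing entry is 62 − 57 = 5.
Row 3: 5 + 18 + 15 + 20 + 0 + 7 = 65, so its missing entry is 62 − 65 = -3.
Row 5: 10 + 12 − 5 + 7 + 5 + 18 = 47, so its missing entry is 62 − 47 = 15.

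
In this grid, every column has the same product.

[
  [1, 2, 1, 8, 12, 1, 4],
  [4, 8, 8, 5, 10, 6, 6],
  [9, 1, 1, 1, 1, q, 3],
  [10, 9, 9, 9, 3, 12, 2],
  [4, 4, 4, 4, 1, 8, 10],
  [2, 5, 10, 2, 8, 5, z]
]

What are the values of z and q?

z = 2, q = 1

Columns 2 and 3 each multiply to 2880, so every column has product 2880.
Column 7: 4×6×3×2×10 = 1440, so the missing entry is 2880 ÷ 1440 = 2.
Column 6: 1×6×12×8×5 = 2880, so the missing entry is 2880 ÷ 2880 = 1.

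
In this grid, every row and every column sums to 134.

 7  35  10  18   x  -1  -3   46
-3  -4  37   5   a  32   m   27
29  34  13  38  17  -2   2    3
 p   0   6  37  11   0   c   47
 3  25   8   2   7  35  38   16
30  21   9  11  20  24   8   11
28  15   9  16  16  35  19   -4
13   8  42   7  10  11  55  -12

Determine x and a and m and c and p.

The known cells in row 1 total 112, leaving 134 − 112 = 22 for the blank.
The known cells in column 5 total 103, leaving 134 − 103 = 31 for the blank.
The known cells in column 1 total 107, leaving 134 − 107 = 27 for the blank.
The known cells in row 4 total 128, leaving 134 − 128 = 6 for the blank.
The known cells in row 2 total 125, leaving 134 − 125 = 9 for the blank.

x = 22, a = 31, m = 9, c = 6, p = 27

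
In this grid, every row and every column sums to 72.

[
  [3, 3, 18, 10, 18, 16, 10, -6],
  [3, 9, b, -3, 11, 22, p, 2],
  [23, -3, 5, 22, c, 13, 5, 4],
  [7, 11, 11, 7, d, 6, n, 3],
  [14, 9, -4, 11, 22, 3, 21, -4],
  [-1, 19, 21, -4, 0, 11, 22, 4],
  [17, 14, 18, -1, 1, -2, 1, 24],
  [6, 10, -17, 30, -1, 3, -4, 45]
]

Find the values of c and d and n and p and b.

Row 3: 23 − 3 + 5 + 22 + 13 + 5 + 4 = 69, so its missing entry is 72 − 69 = 3.
Column 3: 18 + 5 + 11 − 4 + 21 + 18 − 17 = 52, so its missing entry is 72 − 52 = 20.
Column 5: 18 + 11 + 3 + 22 + 0 + 1 − 1 = 54, so its missing entry is 72 − 54 = 18.
Row 4: 7 + 11 + 11 + 7 + 18 + 6 + 3 = 63, so its missing entry is 72 − 63 = 9.
Row 2: 3 + 9 + 20 − 3 + 11 + 22 + 2 = 64, so its missing entry is 72 − 64 = 8.

c = 3, d = 18, n = 9, p = 8, b = 20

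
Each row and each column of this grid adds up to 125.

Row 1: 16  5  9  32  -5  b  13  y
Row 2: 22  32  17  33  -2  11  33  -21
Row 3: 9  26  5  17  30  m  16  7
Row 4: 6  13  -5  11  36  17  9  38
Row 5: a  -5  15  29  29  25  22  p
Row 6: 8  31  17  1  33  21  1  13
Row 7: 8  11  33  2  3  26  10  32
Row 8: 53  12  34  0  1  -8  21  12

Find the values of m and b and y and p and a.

The known cells in column 1 total 122, leaving 125 − 122 = 3 for the blank.
The known cells in row 3 total 110, leaving 125 − 110 = 15 for the blank.
The known cells in column 6 total 107, leaving 125 − 107 = 18 for the blank.
The known cells in row 1 total 88, leaving 125 − 88 = 37 for the blank.
The known cells in row 5 total 118, leaving 125 − 118 = 7 for the blank.

m = 15, b = 18, y = 37, p = 7, a = 3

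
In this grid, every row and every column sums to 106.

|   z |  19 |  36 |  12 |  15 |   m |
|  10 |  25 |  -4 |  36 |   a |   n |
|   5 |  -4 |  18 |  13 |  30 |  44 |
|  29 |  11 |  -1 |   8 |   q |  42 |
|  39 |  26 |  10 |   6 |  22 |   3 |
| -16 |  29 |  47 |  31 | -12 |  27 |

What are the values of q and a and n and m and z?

Row 4: 29 + 11 − 1 + 8 + 42 = 89, so its missing entry is 106 − 89 = 17.
Column 1: 10 + 5 + 29 + 39 − 16 = 67, so its missing entry is 106 − 67 = 39.
Column 5: 15 + 30 + 17 + 22 − 12 = 72, so its missing entry is 106 − 72 = 34.
Row 2: 10 + 25 − 4 + 36 + 34 = 101, so its missing entry is 106 − 101 = 5.
Row 1: 39 + 19 + 36 + 12 + 15 = 121, so its missing entry is 106 − 121 = -15.

q = 17, a = 34, n = 5, m = -15, z = 39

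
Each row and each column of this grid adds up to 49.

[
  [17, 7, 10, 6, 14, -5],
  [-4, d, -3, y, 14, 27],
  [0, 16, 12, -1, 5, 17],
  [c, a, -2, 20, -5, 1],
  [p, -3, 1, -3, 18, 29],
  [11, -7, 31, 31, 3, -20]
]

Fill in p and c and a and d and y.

Row 5: -3 + 1 − 3 + 18 + 29 = 42, so its missing entry is 49 − 42 = 7.
Column 1: 17 − 4 + 0 + 7 + 11 = 31, so its missing entry is 49 − 31 = 18.
Row 4: 18 − 2 + 20 − 5 + 1 = 32, so its missing entry is 49 − 32 = 17.
Column 2: 7 + 16 + 17 − 3 − 7 = 30, so its missing entry is 49 − 30 = 19.
Row 2: -4 + 19 − 3 + 14 + 27 = 53, so its missing entry is 49 − 53 = -4.

p = 7, c = 18, a = 17, d = 19, y = -4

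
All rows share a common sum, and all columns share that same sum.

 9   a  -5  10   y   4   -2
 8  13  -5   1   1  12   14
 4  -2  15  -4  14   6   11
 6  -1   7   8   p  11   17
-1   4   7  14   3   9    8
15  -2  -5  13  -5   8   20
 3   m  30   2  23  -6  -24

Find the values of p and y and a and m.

Rows 2 and 3 both sum to 44, so that's the common total.
The known cells in row 7 total 28, leaving 44 − 28 = 16 for the blank.
The known cells in column 2 total 28, leaving 44 − 28 = 16 for the blank.
The known cells in row 1 total 32, leaving 44 − 32 = 12 for the blank.
The known cells in row 4 total 48, leaving 44 − 48 = -4 for the blank.

p = -4, y = 12, a = 16, m = 16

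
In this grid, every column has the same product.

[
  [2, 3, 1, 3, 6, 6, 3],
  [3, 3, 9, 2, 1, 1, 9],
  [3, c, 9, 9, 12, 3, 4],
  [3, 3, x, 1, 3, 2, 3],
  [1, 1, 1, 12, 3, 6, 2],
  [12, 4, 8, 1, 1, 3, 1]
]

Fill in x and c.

Columns 4 and 6 each multiply to 648, so every column has product 648.
Column 3: 1×9×9×1×8 = 648, so the missing entry is 648 ÷ 648 = 1.
Column 2: 3×3×3×1×4 = 108, so the missing entry is 648 ÷ 108 = 6.

x = 1, c = 6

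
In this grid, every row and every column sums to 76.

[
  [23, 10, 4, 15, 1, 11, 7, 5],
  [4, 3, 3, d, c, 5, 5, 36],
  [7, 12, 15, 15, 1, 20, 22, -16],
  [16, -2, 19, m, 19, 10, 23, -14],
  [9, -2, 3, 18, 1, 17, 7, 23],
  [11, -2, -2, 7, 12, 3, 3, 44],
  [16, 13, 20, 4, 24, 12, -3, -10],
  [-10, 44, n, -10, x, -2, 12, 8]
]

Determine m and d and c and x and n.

m = 5, d = 22, c = -2, x = 20, n = 14

The known cells in row 4 total 71, leaving 76 − 71 = 5 for the blank.
The known cells in column 3 total 62, leaving 76 − 62 = 14 for the blank.
The known cells in row 8 total 56, leaving 76 − 56 = 20 for the blank.
The known cells in column 5 total 78, leaving 76 − 78 = -2 for the blank.
The known cells in row 2 total 54, leaving 76 − 54 = 22 for the blank.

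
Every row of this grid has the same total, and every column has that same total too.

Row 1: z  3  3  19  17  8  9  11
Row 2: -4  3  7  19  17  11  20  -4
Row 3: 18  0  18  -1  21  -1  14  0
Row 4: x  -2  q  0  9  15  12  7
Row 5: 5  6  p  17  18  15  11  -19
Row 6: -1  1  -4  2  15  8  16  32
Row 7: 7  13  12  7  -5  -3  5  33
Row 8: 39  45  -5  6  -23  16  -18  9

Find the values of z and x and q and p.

Rows 2 and 3 both sum to 69, so that's the common total.
Row 5: 5 + 6 + 17 + 18 + 15 + 11 − 19 = 53, so its missing entry is 69 − 53 = 16.
Column 3: 3 + 7 + 18 + 16 − 4 + 12 − 5 = 47, so its missing entry is 69 − 47 = 22.
Row 4: -2 + 22 + 0 + 9 + 15 + 12 + 7 = 63, so its missing entry is 69 − 63 = 6.
Row 1: 3 + 3 + 19 + 17 + 8 + 9 + 11 = 70, so its missing entry is 69 − 70 = -1.

z = -1, x = 6, q = 22, p = 16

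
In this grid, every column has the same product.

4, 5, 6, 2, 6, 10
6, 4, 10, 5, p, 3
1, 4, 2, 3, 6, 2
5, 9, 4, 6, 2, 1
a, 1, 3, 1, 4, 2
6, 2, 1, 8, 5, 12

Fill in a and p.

a = 2, p = 1

Columns 3 and 4 each multiply to 1440, so every column has product 1440.
Column 1: 4×6×1×5×6 = 720, so the missing entry is 1440 ÷ 720 = 2.
Column 5: 6×6×2×4×5 = 1440, so the missing entry is 1440 ÷ 1440 = 1.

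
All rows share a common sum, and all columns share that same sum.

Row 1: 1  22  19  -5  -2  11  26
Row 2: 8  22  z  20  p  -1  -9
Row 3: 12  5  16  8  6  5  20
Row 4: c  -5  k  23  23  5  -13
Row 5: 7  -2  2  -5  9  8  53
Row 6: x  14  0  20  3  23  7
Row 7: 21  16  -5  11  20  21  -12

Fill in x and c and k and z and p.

x = 5, c = 18, k = 21, z = 19, p = 13

Rows 1 and 3 both sum to 72, so that's the common total.
The known cells in column 5 total 59, leaving 72 − 59 = 13 for the blank.
The known cells in row 2 total 53, leaving 72 − 53 = 19 for the blank.
The known cells in row 6 total 67, leaving 72 − 67 = 5 for the blank.
The known cells in column 1 total 54, leaving 72 − 54 = 18 for the blank.
The known cells in row 4 total 51, leaving 72 − 51 = 21 for the blank.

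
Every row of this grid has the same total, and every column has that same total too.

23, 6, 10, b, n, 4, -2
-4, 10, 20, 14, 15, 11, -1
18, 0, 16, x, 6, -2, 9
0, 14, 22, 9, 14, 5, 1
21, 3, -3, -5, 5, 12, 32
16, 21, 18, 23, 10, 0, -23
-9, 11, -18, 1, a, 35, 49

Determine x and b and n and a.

Rows 2 and 4 both sum to 65, so that's the common total.
Row 3 has 18 + 0 + 16 + 6 − 2 + 9 = 47; the blank must be 65 − 47 = 18.
Column 4 has 14 + 18 + 9 − 5 + 23 + 1 = 60; the blank must be 65 − 60 = 5.
Row 1 has 23 + 6 + 10 + 5 + 4 − 2 = 46; the blank must be 65 − 46 = 19.
Row 7 has -9 + 11 − 18 + 1 + 35 + 49 = 69; the blank must be 65 − 69 = -4.

x = 18, b = 5, n = 19, a = -4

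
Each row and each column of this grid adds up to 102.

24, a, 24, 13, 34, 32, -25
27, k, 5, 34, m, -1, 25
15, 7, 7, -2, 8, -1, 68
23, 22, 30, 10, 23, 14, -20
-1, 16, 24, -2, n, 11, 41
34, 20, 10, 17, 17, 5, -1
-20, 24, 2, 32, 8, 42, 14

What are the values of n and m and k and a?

The known cells in row 5 total 89, leaving 102 − 89 = 13 for the blank.
The known cells in column 5 total 103, leaving 102 − 103 = -1 for the blank.
The known cells in row 2 total 89, leaving 102 − 89 = 13 for the blank.
The known cells in row 1 total 102, leaving 102 − 102 = 0 for the blank.

n = 13, m = -1, k = 13, a = 0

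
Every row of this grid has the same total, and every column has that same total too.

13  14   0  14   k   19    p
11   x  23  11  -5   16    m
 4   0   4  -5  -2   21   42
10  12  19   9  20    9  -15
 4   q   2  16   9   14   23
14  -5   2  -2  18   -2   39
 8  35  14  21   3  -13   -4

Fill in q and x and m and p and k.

q = -4, x = 12, m = -4, p = -17, k = 21

Rows 3 and 4 both sum to 64, so that's the common total.
Column 5: -5 − 2 + 20 + 9 + 18 + 3 = 43, so its missing entry is 64 − 43 = 21.
Row 1: 13 + 14 + 0 + 14 + 21 + 19 = 81, so its missing entry is 64 − 81 = -17.
Column 7: -17 + 42 − 15 + 23 + 39 − 4 = 68, so its missing entry is 64 − 68 = -4.
Row 2: 11 + 23 + 11 − 5 + 16 − 4 = 52, so its missing entry is 64 − 52 = 12.
Row 5: 4 + 2 + 16 + 9 + 14 + 23 = 68, so its missing entry is 64 − 68 = -4.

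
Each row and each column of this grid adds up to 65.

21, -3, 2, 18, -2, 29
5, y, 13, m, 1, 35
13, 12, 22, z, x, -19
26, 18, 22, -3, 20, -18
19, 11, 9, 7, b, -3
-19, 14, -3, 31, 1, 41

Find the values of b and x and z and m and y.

b = 22, x = 23, z = 14, m = -2, y = 13

Row 5: 19 + 11 + 9 + 7 − 3 = 43, so its missing entry is 65 − 43 = 22.
Column 5: -2 + 1 + 20 + 22 + 1 = 42, so its missing entry is 65 − 42 = 23.
Column 2: -3 + 12 + 18 + 11 + 14 = 52, so its missing entry is 65 − 52 = 13.
Row 3: 13 + 12 + 22 + 23 − 19 = 51, so its missing entry is 65 − 51 = 14.
Row 2: 5 + 13 + 13 + 1 + 35 = 67, so its missing entry is 65 − 67 = -2.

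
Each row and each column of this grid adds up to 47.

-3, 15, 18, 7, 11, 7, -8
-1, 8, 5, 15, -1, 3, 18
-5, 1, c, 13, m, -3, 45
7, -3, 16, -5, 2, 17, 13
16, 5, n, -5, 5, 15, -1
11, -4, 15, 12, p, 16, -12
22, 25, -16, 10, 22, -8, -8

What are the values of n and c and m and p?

n = 12, c = -3, m = -1, p = 9

The known cells in row 6 total 38, leaving 47 − 38 = 9 for the blank.
The known cells in column 5 total 48, leaving 47 − 48 = -1 for the blank.
The known cells in row 5 total 35, leaving 47 − 35 = 12 for the blank.
The known cells in row 3 total 50, leaving 47 − 50 = -3 for the blank.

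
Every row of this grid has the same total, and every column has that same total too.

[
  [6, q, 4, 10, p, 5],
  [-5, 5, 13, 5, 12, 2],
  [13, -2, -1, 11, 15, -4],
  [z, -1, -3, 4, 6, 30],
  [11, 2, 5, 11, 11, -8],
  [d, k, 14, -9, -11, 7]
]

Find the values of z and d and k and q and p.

Rows 2 and 3 both sum to 32, so that's the common total.
Column 5: 12 + 15 + 6 + 11 − 11 = 33, so its missing entry is 32 − 33 = -1.
Row 1: 6 + 4 + 10 − 1 + 5 = 24, so its missing entry is 32 − 24 = 8.
Column 2: 8 + 5 − 2 − 1 + 2 = 12, so its missing entry is 32 − 12 = 20.
Row 4: -1 − 3 + 4 + 6 + 30 = 36, so its missing entry is 32 − 36 = -4.
Row 6: 20 + 14 − 9 − 11 + 7 = 21, so its missing entry is 32 − 21 = 11.

z = -4, d = 11, k = 20, q = 8, p = -1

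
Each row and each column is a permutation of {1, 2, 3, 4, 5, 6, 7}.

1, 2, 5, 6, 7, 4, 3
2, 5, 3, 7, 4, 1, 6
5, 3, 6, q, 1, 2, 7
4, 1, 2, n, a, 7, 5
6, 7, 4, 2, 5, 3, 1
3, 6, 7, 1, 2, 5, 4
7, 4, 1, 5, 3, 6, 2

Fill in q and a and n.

q = 4, a = 6, n = 3

At (row 3, col 4): row 3 already has {1, 2, 3, 5, 6, 7}, so the value is 4.
At (row 4, col 4): column 4 already has {1, 2, 4, 5, 6, 7}, so the value is 3.
For row 4, column 5: row 4 already has {1, 2, 3, 4, 5, 7}; that leaves 6.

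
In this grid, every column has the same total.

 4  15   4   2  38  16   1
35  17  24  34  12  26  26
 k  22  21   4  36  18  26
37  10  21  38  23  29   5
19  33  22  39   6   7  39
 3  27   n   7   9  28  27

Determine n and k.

Column 4 sums to 124 and so does column 7; that's the common total.
In column 3 the known cells total 92, leaving 124 − 92 = 32.
In column 1 the known cells total 98, leaving 124 − 98 = 26.

n = 32, k = 26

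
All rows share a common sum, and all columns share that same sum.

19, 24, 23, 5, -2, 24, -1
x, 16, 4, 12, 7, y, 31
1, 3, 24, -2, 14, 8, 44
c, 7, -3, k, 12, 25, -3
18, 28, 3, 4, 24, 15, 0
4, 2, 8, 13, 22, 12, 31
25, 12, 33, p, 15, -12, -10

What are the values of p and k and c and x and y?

p = 29, k = 31, c = 23, x = 2, y = 20

Rows 1 and 3 both sum to 92, so that's the common total.
Column 6: 24 + 8 + 25 + 15 + 12 − 12 = 72, so its missing entry is 92 − 72 = 20.
Row 2: 16 + 4 + 12 + 7 + 20 + 31 = 90, so its missing entry is 92 − 90 = 2.
Column 1: 19 + 2 + 1 + 18 + 4 + 25 = 69, so its missing entry is 92 − 69 = 23.
Row 4: 23 + 7 − 3 + 12 + 25 − 3 = 61, so its missing entry is 92 − 61 = 31.
Row 7: 25 + 12 + 33 + 15 − 12 − 10 = 63, so its missing entry is 92 − 63 = 29.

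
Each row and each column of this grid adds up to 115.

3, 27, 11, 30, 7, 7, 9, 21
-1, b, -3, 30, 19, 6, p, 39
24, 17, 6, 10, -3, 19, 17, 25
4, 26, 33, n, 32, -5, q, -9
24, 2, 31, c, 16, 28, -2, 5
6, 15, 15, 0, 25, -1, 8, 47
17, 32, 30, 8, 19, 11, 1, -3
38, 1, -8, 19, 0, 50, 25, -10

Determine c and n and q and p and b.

c = 11, n = 7, q = 27, p = 30, b = -5

Row 5 has 24 + 2 + 31 + 16 + 28 − 2 + 5 = 104; the blank must be 115 − 104 = 11.
Column 2 has 27 + 17 + 26 + 2 + 15 + 32 + 1 = 120; the blank must be 115 − 120 = -5.
Column 4 has 30 + 30 + 10 + 11 + 0 + 8 + 19 = 108; the blank must be 115 − 108 = 7.
Row 4 has 4 + 26 + 33 + 7 + 32 − 5 − 9 = 88; the blank must be 115 − 88 = 27.
Row 2 has -1 − 5 − 3 + 30 + 19 + 6 + 39 = 85; the blank must be 115 − 85 = 30.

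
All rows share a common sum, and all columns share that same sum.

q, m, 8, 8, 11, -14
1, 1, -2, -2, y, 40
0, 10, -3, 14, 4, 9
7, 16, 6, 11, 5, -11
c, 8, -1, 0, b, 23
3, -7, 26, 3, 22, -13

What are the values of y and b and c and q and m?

Rows 3 and 4 both sum to 34, so that's the common total.
Column 2 has 1 + 10 + 16 + 8 − 7 = 28; the blank must be 34 − 28 = 6.
Row 1 has 6 + 8 + 8 + 11 − 14 = 19; the blank must be 34 − 19 = 15.
Column 1 has 15 + 1 + 0 + 7 + 3 = 26; the blank must be 34 − 26 = 8.
Row 5 has 8 + 8 − 1 + 0 + 23 = 38; the blank must be 34 − 38 = -4.
Row 2 has 1 + 1 − 2 − 2 + 40 = 38; the blank must be 34 − 38 = -4.

y = -4, b = -4, c = 8, q = 15, m = 6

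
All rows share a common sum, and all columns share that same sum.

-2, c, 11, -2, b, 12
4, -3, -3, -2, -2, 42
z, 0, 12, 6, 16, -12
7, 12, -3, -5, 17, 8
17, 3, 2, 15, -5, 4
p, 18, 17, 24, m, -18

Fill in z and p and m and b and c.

Rows 2 and 4 both sum to 36, so that's the common total.
Column 2: -3 + 0 + 12 + 3 + 18 = 30, so its missing entry is 36 − 30 = 6.
Row 1: -2 + 6 + 11 − 2 + 12 = 25, so its missing entry is 36 − 25 = 11.
Column 5: 11 − 2 + 16 + 17 − 5 = 37, so its missing entry is 36 − 37 = -1.
Row 3: 0 + 12 + 6 + 16 − 12 = 22, so its missing entry is 36 − 22 = 14.
Row 6: 18 + 17 + 24 − 1 − 18 = 40, so its missing entry is 36 − 40 = -4.

z = 14, p = -4, m = -1, b = 11, c = 6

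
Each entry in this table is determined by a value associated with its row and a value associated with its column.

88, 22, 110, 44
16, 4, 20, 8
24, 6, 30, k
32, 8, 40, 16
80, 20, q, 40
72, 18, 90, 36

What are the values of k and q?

Each row is a constant multiple of every other row — this is a multiplication table with the headers hidden.
Row 3 is 24/88 = 3/11 times row 1, so its entry in column 4 is 44 × 3/11 = 12.
Row 5 is 80/88 = 10/11 times row 1, so its entry in column 3 is 110 × 10/11 = 100.

k = 12, q = 100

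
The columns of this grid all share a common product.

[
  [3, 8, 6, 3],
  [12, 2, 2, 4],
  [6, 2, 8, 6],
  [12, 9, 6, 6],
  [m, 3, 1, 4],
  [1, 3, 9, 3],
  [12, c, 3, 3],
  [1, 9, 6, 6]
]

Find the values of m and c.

Columns 3 and 4 each multiply to 93312, so every column has product 93312.
Column 1: 3×12×6×12×1×12×1 = 31104, so the missing entry is 93312 ÷ 31104 = 3.
Column 2: 8×2×2×9×3×3×9 = 23328, so the missing entry is 93312 ÷ 23328 = 4.

m = 3, c = 4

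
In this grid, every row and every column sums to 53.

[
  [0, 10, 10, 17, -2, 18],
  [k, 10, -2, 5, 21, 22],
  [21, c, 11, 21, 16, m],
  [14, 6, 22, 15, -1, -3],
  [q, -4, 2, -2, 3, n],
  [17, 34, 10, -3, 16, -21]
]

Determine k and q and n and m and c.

The known cells in column 2 total 56, leaving 53 − 56 = -3 for the blank.
The known cells in row 2 total 56, leaving 53 − 56 = -3 for the blank.
The known cells in column 1 total 49, leaving 53 − 49 = 4 for the blank.
The known cells in row 5 total 3, leaving 53 − 3 = 50 for the blank.
The known cells in row 3 total 66, leaving 53 − 66 = -13 for the blank.

k = -3, q = 4, n = 50, m = -13, c = -3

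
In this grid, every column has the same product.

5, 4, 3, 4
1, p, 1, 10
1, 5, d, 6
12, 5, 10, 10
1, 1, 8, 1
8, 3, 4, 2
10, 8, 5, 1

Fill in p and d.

p = 2, d = 1

Columns 1 and 4 each multiply to 4800, so every column has product 4800.
Column 2: 4×5×5×1×3×8 = 2400, so the missing entry is 4800 ÷ 2400 = 2.
Column 3: 3×1×10×8×4×5 = 4800, so the missing entry is 4800 ÷ 4800 = 1.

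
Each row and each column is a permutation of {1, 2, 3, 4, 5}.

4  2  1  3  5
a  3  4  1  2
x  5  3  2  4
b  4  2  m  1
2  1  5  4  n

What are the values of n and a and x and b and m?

n = 3, a = 5, x = 1, b = 3, m = 5

Cell (5,5): row 5 already has {1, 2, 4, 5} → 3.
At (row 3, col 1): row 3 already has {2, 3, 4, 5}, so the value is 1.
At (row 4, col 4): column 4 already has {1, 2, 3, 4}, so the value is 5.
At (row 4, col 1): row 4 already has {1, 2, 4, 5}, so the value is 3.
Cell (2,1): row 2 already has {1, 2, 3, 4} → 5.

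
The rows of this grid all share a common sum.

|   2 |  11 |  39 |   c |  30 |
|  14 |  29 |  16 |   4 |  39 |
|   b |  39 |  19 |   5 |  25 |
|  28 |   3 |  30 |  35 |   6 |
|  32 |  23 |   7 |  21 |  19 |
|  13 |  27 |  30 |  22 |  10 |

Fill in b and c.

b = 14, c = 20

Row 2 sums to 102 and so does row 6; that's the common total.
In row 3 the known cells total 88, leaving 102 − 88 = 14.
In row 1 the known cells total 82, leaving 102 − 82 = 20.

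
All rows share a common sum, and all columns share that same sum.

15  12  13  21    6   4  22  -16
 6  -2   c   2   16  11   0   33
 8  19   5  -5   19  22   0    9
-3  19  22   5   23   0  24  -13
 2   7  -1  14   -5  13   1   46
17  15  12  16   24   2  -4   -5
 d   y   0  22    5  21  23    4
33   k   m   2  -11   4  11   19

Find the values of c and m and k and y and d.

Rows 1 and 3 both sum to 77, so that's the common total.
Row 2: 6 − 2 + 2 + 16 + 11 + 0 + 33 = 66, so its missing entry is 77 − 66 = 11.
Column 3: 13 + 11 + 5 + 22 − 1 + 12 + 0 = 62, so its missing entry is 77 − 62 = 15.
Row 8: 33 + 15 + 2 − 11 + 4 + 11 + 19 = 73, so its missing entry is 77 − 73 = 4.
Column 2: 12 − 2 + 19 + 19 + 7 + 15 + 4 = 74, so its missing entry is 77 − 74 = 3.
Row 7: 3 + 0 + 22 + 5 + 21 + 23 + 4 = 78, so its missing entry is 77 − 78 = -1.

c = 11, m = 15, k = 4, y = 3, d = -1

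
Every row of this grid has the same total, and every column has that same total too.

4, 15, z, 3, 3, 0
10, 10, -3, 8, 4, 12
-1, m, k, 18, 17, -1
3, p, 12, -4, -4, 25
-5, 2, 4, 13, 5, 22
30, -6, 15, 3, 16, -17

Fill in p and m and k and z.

p = 9, m = 11, k = -3, z = 16

Rows 2 and 5 both sum to 41, so that's the common total.
Row 4 has 3 + 12 − 4 − 4 + 25 = 32; the blank must be 41 − 32 = 9.
Row 1 has 4 + 15 + 3 + 3 + 0 = 25; the blank must be 41 − 25 = 16.
Column 2 has 15 + 10 + 9 + 2 − 6 = 30; the blank must be 41 − 30 = 11.
Row 3 has -1 + 11 + 18 + 17 − 1 = 44; the blank must be 41 − 44 = -3.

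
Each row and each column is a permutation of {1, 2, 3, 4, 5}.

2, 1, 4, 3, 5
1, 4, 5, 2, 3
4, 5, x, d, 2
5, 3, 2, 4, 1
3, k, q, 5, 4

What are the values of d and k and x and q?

For row 3, column 4: column 4 already has {2, 3, 4, 5}; that leaves 1.
Cell (5,2): column 2 already has {1, 3, 4, 5} → 2.
For row 5, column 3: row 5 already has {2, 3, 4, 5}; that leaves 1.
Cell (3,3): row 3 already has {1, 2, 4, 5} → 3.

d = 1, k = 2, x = 3, q = 1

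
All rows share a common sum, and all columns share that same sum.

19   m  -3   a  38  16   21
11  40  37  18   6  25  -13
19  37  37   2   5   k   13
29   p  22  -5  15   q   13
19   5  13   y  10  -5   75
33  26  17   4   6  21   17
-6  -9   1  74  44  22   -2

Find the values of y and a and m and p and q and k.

Rows 2 and 6 both sum to 124, so that's the common total.
The known cells in row 5 total 117, leaving 124 − 117 = 7 for the blank.
The known cells in column 4 total 100, leaving 124 − 100 = 24 for the blank.
The known cells in row 1 total 115, leaving 124 − 115 = 9 for the blank.
The known cells in column 2 total 108, leaving 124 − 108 = 16 for the blank.
The known cells in row 3 total 113, leaving 124 − 113 = 11 for the blank.
The known cells in row 4 total 90, leaving 124 − 90 = 34 for the blank.

y = 7, a = 24, m = 9, p = 16, q = 34, k = 11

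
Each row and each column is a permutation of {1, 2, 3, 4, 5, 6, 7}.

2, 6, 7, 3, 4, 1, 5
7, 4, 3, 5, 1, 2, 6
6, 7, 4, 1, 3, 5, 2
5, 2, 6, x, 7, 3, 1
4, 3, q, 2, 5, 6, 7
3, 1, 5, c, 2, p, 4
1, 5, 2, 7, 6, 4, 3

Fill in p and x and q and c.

p = 7, x = 4, q = 1, c = 6

Cell (4,4): row 4 already has {1, 2, 3, 5, 6, 7} → 4.
Cell (6,4): column 4 already has {1, 2, 3, 4, 5, 7} → 6.
At (row 5, col 3): row 5 already has {2, 3, 4, 5, 6, 7}, so the value is 1.
At (row 6, col 6): row 6 already has {1, 2, 3, 4, 5, 6}, so the value is 7.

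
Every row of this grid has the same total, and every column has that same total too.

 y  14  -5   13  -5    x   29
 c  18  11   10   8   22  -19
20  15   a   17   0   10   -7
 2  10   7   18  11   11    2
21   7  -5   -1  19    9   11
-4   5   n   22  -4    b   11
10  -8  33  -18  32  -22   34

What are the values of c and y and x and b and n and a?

c = 11, y = 1, x = 14, b = 17, n = 14, a = 6

Rows 4 and 5 both sum to 61, so that's the common total.
Row 3 has 20 + 15 + 17 + 0 + 10 − 7 = 55; the blank must be 61 − 55 = 6.
Row 2 has 18 + 11 + 10 + 8 + 22 − 19 = 50; the blank must be 61 − 50 = 11.
Column 1 has 11 + 20 + 2 + 21 − 4 + 10 = 60; the blank must be 61 − 60 = 1.
Row 1 has 1 + 14 − 5 + 13 − 5 + 29 = 47; the blank must be 61 − 47 = 14.
Column 6 has 14 + 22 + 10 + 11 + 9 − 22 = 44; the blank must be 61 − 44 = 17.
Row 6 has -4 + 5 + 22 − 4 + 17 + 11 = 47; the blank must be 61 − 47 = 14.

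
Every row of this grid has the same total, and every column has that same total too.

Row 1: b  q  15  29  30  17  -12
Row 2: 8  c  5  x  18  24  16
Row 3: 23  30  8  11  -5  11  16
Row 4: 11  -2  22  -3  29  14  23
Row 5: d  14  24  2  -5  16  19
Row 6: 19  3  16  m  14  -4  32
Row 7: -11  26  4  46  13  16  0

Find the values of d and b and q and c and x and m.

d = 24, b = 20, q = -5, c = 28, x = -5, m = 14

Rows 3 and 4 both sum to 94, so that's the common total.
Row 5: 14 + 24 + 2 − 5 + 16 + 19 = 70, so its missing entry is 94 − 70 = 24.
Column 1: 8 + 23 + 11 + 24 + 19 − 11 = 74, so its missing entry is 94 − 74 = 20.
Row 1: 20 + 15 + 29 + 30 + 17 − 12 = 99, so its missing entry is 94 − 99 = -5.
Column 2: -5 + 30 − 2 + 14 + 3 + 26 = 66, so its missing entry is 94 − 66 = 28.
Row 6: 19 + 3 + 16 + 14 − 4 + 32 = 80, so its missing entry is 94 − 80 = 14.
Row 2: 8 + 28 + 5 + 18 + 24 + 16 = 99, so its missing entry is 94 − 99 = -5.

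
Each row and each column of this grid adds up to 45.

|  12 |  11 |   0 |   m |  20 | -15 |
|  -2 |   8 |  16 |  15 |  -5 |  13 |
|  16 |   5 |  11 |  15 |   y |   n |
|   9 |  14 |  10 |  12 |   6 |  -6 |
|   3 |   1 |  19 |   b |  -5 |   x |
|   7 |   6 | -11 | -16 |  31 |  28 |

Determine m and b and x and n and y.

m = 17, b = 2, x = 25, n = 0, y = -2

Column 5: 20 − 5 + 6 − 5 + 31 = 47, so its missing entry is 45 − 47 = -2.
Row 1: 12 + 11 + 0 + 20 − 15 = 28, so its missing entry is 45 − 28 = 17.
Column 4: 17 + 15 + 15 + 12 − 16 = 43, so its missing entry is 45 − 43 = 2.
Row 5: 3 + 1 + 19 + 2 − 5 = 20, so its missing entry is 45 − 20 = 25.
Row 3: 16 + 5 + 11 + 15 − 2 = 45, so its missing entry is 45 − 45 = 0.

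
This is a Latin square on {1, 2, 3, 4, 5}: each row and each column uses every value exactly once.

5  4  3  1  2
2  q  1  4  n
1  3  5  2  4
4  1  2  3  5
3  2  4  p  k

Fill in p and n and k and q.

For row 2, column 2: column 2 already has {1, 2, 3, 4}; that leaves 5.
Cell (2,5): row 2 already has {1, 2, 4, 5} → 3.
For row 5, column 5: column 5 already has {2, 3, 4, 5}; that leaves 1.
At (row 5, col 4): row 5 already has {1, 2, 3, 4}, so the value is 5.

p = 5, n = 3, k = 1, q = 5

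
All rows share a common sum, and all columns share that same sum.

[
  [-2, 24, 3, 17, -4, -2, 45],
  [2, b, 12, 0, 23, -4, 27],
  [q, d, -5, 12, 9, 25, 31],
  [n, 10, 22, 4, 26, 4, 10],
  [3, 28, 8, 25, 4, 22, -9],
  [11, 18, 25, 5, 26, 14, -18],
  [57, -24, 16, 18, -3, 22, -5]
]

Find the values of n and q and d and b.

n = 5, q = 5, d = 4, b = 21

Rows 1 and 5 both sum to 81, so that's the common total.
The known cells in row 2 total 60, leaving 81 − 60 = 21 for the blank.
The known cells in column 2 total 77, leaving 81 − 77 = 4 for the blank.
The known cells in row 3 total 76, leaving 81 − 76 = 5 for the blank.
The known cells in row 4 total 76, leaving 81 − 76 = 5 for the blank.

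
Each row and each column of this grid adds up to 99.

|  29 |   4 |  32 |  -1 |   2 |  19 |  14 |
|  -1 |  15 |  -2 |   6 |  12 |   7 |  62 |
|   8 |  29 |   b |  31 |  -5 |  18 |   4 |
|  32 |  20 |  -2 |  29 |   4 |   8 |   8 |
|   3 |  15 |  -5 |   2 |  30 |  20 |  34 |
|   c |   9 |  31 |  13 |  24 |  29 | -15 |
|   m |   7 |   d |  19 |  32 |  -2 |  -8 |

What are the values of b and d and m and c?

Row 6: 9 + 31 + 13 + 24 + 29 − 15 = 91, so its missing entry is 99 − 91 = 8.
Column 1: 29 − 1 + 8 + 32 + 3 + 8 = 79, so its missing entry is 99 − 79 = 20.
Row 7: 20 + 7 + 19 + 32 − 2 − 8 = 68, so its missing entry is 99 − 68 = 31.
Row 3: 8 + 29 + 31 − 5 + 18 + 4 = 85, so its missing entry is 99 − 85 = 14.

b = 14, d = 31, m = 20, c = 8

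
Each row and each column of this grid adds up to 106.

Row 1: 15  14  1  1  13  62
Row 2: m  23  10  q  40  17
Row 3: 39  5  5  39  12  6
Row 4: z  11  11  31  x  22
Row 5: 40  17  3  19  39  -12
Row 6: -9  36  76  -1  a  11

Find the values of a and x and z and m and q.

a = -7, x = 9, z = 22, m = -1, q = 17

Row 6 has -9 + 36 + 76 − 1 + 11 = 113; the blank must be 106 − 113 = -7.
Column 5 has 13 + 40 + 12 + 39 − 7 = 97; the blank must be 106 − 97 = 9.
Row 4 has 11 + 11 + 31 + 9 + 22 = 84; the blank must be 106 − 84 = 22.
Column 1 has 15 + 39 + 22 + 40 − 9 = 107; the blank must be 106 − 107 = -1.
Row 2 has -1 + 23 + 10 + 40 + 17 = 89; the blank must be 106 − 89 = 17.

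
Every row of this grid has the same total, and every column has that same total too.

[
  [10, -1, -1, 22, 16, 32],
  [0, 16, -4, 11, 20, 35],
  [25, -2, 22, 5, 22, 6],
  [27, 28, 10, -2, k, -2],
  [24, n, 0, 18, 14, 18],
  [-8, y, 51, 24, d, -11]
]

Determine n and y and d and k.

n = 4, y = 33, d = -11, k = 17

Rows 1 and 2 both sum to 78, so that's the common total.
Row 5 has 24 + 0 + 18 + 14 + 18 = 74; the blank must be 78 − 74 = 4.
Column 2 has -1 + 16 − 2 + 28 + 4 = 45; the blank must be 78 − 45 = 33.
Row 6 has -8 + 33 + 51 + 24 − 11 = 89; the blank must be 78 − 89 = -11.
Row 4 has 27 + 28 + 10 − 2 − 2 = 61; the blank must be 78 − 61 = 17.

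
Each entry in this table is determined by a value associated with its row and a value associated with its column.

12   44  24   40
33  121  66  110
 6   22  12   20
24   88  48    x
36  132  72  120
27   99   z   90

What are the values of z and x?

Each row is a constant multiple of every other row — this is a multiplication table with the headers hidden.
Row 6 is 99/44 = 9/4 times row 1, so its entry in column 3 is 24 × 9/4 = 54.
Row 4 is 88/44 = 2/1 times row 1, so its entry in column 4 is 40 × 2/1 = 80.

z = 54, x = 80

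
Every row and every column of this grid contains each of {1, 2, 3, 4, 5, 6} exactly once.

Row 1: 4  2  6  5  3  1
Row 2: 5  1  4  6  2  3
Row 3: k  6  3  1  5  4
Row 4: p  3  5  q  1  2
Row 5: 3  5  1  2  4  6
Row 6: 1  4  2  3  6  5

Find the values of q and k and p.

For row 4, column 4: column 4 already has {1, 2, 3, 5, 6}; that leaves 4.
Cell (3,1): row 3 already has {1, 3, 4, 5, 6} → 2.
Cell (4,1): row 4 already has {1, 2, 3, 4, 5} → 6.

q = 4, k = 2, p = 6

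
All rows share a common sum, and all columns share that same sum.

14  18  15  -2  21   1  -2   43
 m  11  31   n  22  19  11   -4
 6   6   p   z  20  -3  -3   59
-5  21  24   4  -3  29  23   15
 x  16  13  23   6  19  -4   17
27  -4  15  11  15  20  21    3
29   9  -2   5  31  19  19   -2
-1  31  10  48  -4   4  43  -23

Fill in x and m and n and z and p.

x = 18, m = 20, n = -2, z = 21, p = 2

Rows 1 and 4 both sum to 108, so that's the common total.
Row 5 has 16 + 13 + 23 + 6 + 19 − 4 + 17 = 90; the blank must be 108 − 90 = 18.
Column 3 has 15 + 31 + 24 + 13 + 15 − 2 + 10 = 106; the blank must be 108 − 106 = 2.
Row 3 has 6 + 6 + 2 + 20 − 3 − 3 + 59 = 87; the blank must be 108 − 87 = 21.
Column 1 has 14 + 6 − 5 + 18 + 27 + 29 − 1 = 88; the blank must be 108 − 88 = 20.
Row 2 has 20 + 11 + 31 + 22 + 19 + 11 − 4 = 110; the blank must be 108 − 110 = -2.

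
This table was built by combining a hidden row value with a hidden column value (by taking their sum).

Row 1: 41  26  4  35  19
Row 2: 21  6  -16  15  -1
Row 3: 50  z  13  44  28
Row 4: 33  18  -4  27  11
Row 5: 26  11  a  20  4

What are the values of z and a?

z = 35, a = -11

The difference between any two rows is the same in every column — this is an addition table with the headers hidden.
Row 3 minus row 1 is 44 − 35 = 9, so its entry in column 2 is 26 + 9 = 35.
Row 5 minus row 1 is 20 − 35 = -15, so its entry in column 3 is 4 + (-15) = -11.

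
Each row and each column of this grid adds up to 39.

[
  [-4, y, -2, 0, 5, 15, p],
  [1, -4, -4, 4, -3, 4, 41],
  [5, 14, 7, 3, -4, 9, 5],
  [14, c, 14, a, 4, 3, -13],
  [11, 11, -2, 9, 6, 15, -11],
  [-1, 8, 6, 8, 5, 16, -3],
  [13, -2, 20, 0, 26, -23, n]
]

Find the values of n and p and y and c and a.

n = 5, p = 15, y = 10, c = 2, a = 15

Column 4 has 0 + 4 + 3 + 9 + 8 + 0 = 24; the blank must be 39 − 24 = 15.
Row 4 has 14 + 14 + 15 + 4 + 3 − 13 = 37; the blank must be 39 − 37 = 2.
Column 2 has -4 + 14 + 2 + 11 + 8 − 2 = 29; the blank must be 39 − 29 = 10.
Row 1 has -4 + 10 − 2 + 0 + 5 + 15 = 24; the blank must be 39 − 24 = 15.
Row 7 has 13 − 2 + 20 + 0 + 26 − 23 = 34; the blank must be 39 − 34 = 5.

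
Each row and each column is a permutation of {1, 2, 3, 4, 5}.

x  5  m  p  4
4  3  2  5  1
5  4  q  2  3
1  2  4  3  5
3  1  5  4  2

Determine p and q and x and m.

p = 1, q = 1, x = 2, m = 3

For row 1, column 4: column 4 already has {2, 3, 4, 5}; that leaves 1.
At (row 3, col 3): row 3 already has {2, 3, 4, 5}, so the value is 1.
For row 1, column 3: column 3 already has {1, 2, 4, 5}; that leaves 3.
At (row 1, col 1): row 1 already has {1, 3, 4, 5}, so the value is 2.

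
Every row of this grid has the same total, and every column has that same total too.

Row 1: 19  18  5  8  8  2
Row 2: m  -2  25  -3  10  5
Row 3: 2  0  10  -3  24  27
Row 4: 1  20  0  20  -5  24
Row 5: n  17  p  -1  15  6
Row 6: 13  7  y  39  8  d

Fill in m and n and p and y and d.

m = 25, n = 0, p = 23, y = -3, d = -4

Rows 1 and 3 both sum to 60, so that's the common total.
The known cells in column 6 total 64, leaving 60 − 64 = -4 for the blank.
The known cells in row 2 total 35, leaving 60 − 35 = 25 for the blank.
The known cells in column 1 total 60, leaving 60 − 60 = 0 for the blank.
The known cells in row 5 total 37, leaving 60 − 37 = 23 for the blank.
The known cells in row 6 total 63, leaving 60 − 63 = -3 for the blank.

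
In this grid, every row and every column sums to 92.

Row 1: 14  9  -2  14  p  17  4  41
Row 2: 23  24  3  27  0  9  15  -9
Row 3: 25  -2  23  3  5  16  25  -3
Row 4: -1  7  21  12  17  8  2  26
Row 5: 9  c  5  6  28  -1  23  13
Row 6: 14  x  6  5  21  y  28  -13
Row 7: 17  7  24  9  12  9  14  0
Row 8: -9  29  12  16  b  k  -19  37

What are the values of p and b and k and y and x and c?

p = -5, b = 14, k = 12, y = 22, x = 9, c = 9

The known cells in row 1 total 97, leaving 92 − 97 = -5 for the blank.
The known cells in column 5 total 78, leaving 92 − 78 = 14 for the blank.
The known cells in row 8 total 80, leaving 92 − 80 = 12 for the blank.
The known cells in column 6 total 70, leaving 92 − 70 = 22 for the blank.
The known cells in row 6 total 83, leaving 92 − 83 = 9 for the blank.
The known cells in row 5 total 83, leaving 92 − 83 = 9 for the blank.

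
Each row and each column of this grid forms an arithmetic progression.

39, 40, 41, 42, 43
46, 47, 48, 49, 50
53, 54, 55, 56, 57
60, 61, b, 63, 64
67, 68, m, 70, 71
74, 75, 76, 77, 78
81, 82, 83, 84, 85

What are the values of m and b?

Along each row the entries change by 1 per step; down each column they change by 7.
Row 5: from 67 at column 1, stepping by 1 to column 3 gives 69.
Row 4: from 60 at column 1, stepping by 1 to column 3 gives 62.

m = 69, b = 62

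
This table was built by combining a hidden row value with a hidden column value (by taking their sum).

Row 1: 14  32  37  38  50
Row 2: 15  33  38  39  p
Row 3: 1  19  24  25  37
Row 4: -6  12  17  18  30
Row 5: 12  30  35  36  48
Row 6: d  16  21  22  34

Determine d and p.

The difference between any two rows is the same in every column — this is an addition table with the headers hidden.
Row 6 minus row 1 is 21 − 37 = -16, so its entry in column 1 is 14 + (-16) = -2.
Row 2 minus row 1 is 38 − 37 = 1, so its entry in column 5 is 50 + 1 = 51.

d = -2, p = 51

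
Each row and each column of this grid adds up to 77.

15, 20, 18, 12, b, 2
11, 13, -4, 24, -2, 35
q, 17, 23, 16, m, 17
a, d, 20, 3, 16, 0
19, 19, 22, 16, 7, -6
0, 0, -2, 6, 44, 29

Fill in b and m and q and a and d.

b = 10, m = 2, q = 2, a = 30, d = 8

Row 1: 15 + 20 + 18 + 12 + 2 = 67, so its missing entry is 77 − 67 = 10.
Column 5: 10 − 2 + 16 + 7 + 44 = 75, so its missing entry is 77 − 75 = 2.
Column 2: 20 + 13 + 17 + 19 + 0 = 69, so its missing entry is 77 − 69 = 8.
Row 3: 17 + 23 + 16 + 2 + 17 = 75, so its missing entry is 77 − 75 = 2.
Row 4: 8 + 20 + 3 + 16 + 0 = 47, so its missing entry is 77 − 47 = 30.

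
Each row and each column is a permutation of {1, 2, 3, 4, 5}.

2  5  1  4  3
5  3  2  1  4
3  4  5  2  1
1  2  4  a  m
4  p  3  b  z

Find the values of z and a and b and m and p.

For row 5, column 2: column 2 already has {2, 3, 4, 5}; that leaves 1.
For row 4, column 5: row 4 is missing {3, 5} and column 5 is missing {2, 5}; that leaves 5.
At (row 5, col 5): column 5 already has {1, 3, 4, 5}, so the value is 2.
Cell (5,4): row 5 already has {1, 2, 3, 4} → 5.
At (row 4, col 4): row 4 already has {1, 2, 4, 5}, so the value is 3.

z = 2, a = 3, b = 5, m = 5, p = 1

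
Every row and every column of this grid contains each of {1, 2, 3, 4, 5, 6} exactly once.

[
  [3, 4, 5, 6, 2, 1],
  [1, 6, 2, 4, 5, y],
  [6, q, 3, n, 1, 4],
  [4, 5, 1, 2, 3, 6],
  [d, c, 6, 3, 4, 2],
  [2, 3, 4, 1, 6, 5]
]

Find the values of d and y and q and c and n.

d = 5, y = 3, q = 2, c = 1, n = 5

At (row 5, col 1): column 1 already has {1, 2, 3, 4, 6}, so the value is 5.
Cell (2,6): row 2 already has {1, 2, 4, 5, 6} → 3.
Cell (3,4): column 4 already has {1, 2, 3, 4, 6} → 5.
At (row 3, col 2): row 3 already has {1, 3, 4, 5, 6}, so the value is 2.
Cell (5,2): row 5 already has {2, 3, 4, 5, 6} → 1.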